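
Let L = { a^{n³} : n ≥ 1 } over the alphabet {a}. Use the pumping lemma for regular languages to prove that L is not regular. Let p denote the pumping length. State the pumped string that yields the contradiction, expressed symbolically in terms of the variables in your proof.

Suppose for contradiction that L is regular, and let p be the pumping length.
Take w = a^{p³} ∈ L with |w| = p³ ≥ p.
By the pumping lemma, w = xyz with |xy| ≤ p and |y| > 0.
Then y = a^k for some k with 1 ≤ k ≤ p.
Pump with i = 2: xy^2z = a^{p³+k}. Since 1 ≤ k ≤ p, p³ < p³+k ≤ p³+p < p³+3p²+3p+1 = (p+1)³, so p³+k is not a perfect cube. So xy^2z ∉ L.
Contradiction. Therefore L is not regular.

a^{p³+k}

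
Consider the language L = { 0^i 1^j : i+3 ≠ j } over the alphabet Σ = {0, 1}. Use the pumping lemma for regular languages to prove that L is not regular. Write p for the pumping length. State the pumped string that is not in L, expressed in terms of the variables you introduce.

0^{p+p!} 1^{p+p!+3}

Assume L is regular; let p be its pumping constant.
Choose w = 0^p 1^{p+p!+3}. Since p ≠ (p+p!+3)-3 = p+p!, w ∈ L; and |w| ≥ p.
By the pumping lemma, w = xyz with |xy| ≤ p and |y| > 0.
Since the first p symbols of w are all 0's and |xy| ≤ p, y lies entirely in the leading 0-block: y = 0^k for some k with 1 ≤ k ≤ p.
Since 1 ≤ k ≤ p, k divides p!; set t = 1 + p!/k. Then xy^t z has p + (p!/k)·k = p + p! copies of 0. Now the 0-count is p+p! and (1-count)-3 = (p+p!+3)-3 = p+p!, so i+3 ≠ j fails. So xy^t z = 0^{p+p!} 1^{p+p!+3} ∉ L.
This contradicts the pumping lemma, so L is not regular.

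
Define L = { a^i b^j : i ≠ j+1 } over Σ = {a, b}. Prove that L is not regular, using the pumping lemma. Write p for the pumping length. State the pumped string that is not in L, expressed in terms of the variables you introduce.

a^{p+p!} b^{p+p!-1}

Assume L is regular; let p be its pumping constant.
Choose w = a^p b^{p+p!-1}. Since p ≠ (p+p!-1)+1 = p+p!, w ∈ L; and |w| ≥ p.
The pumping lemma gives a decomposition w = xyz where |xy| ≤ p and y is nonempty.
The first p characters of w are a's, so xy (and hence y) consists only of a's. Write y = a^k, 1 ≤ k ≤ p.
Since 1 ≤ k ≤ p, k divides p!; set t = 1 + p!/k. Then xy^t z has p + (p!/k)·k = p + p! copies of a. Now the a-count is p+p! and (b-count)+1 = (p+p!-1)+1 = p+p!, so i ≠ j+1 fails. So xy^t z = a^{p+p!} b^{p+p!-1} ∉ L.
Contradiction. Therefore L is not regular.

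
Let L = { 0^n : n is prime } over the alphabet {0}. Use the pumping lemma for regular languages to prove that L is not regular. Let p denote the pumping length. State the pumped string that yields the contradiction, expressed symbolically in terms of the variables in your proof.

0^{q(1+k)}

Assume L is regular. Let p be the pumping length given by the pumping lemma.
Let q be a prime with q ≥ p+2 (infinitely many primes exist), and take w = 0^q ∈ L with |w| = q ≥ p.
By the pumping lemma, w = xyz with |xy| ≤ p and |y| ≥ 1.
Then y = 0^k for some k with 1 ≤ k ≤ p.
Since 1 ≤ k ≤ p, |xz| = q-k. Pump with i = q+1: |xy^{q+1}z| = (q-k)+(q+1)k = q+qk = q(1+k), which is composite (both factors ≥ 2). So xy^{q+1}z = 0^{q(1+k)} ∉ L.
This is a contradiction; hence L is not regular.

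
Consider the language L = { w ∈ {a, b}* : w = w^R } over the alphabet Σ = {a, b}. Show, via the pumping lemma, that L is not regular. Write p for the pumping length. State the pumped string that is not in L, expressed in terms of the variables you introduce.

Toward a contradiction, assume L is regular with pumping length p.
Take w = a^p b a^p, a palindrome of length 2p+1 ≥ p.
Write w = xyz as guaranteed by the lemma, with |xy| ≤ p and y is nonempty.
Because |xy| ≤ p and w begins with p copies of a, we have y = a^k with 1 ≤ k ≤ p.
Pump with i = 2: xy^2z = a^{p+k} b a^p. Its reverse is a^p b a^{p+k}, which differs from xy^2z since k ≥ 1. So xy^2z is not a palindrome and xy^2z ∉ L.
This is a contradiction; hence L is not regular.

a^{p+k} b a^p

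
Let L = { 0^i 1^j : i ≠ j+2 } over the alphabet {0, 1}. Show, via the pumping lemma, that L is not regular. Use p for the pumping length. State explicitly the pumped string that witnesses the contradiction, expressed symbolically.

Suppose for contradiction that L is regular, and let p be the pumping length.
Choose w = 0^p 1^{p+p!-2}. Since p ≠ (p+p!-2)+2 = p+p!, w ∈ L; and |w| ≥ p.
The pumping lemma gives a decomposition w = xyz where |xy| ≤ p and y is nonempty.
The first p characters of w are 0's, so xy (and hence y) consists only of 0's. Write y = 0^k, 1 ≤ k ≤ p.
Since 1 ≤ k ≤ p, k divides p!; set t = 1 + p!/k. Then xy^t z has p + (p!/k)·k = p + p! copies of 0. Now the 0-count is p+p! and (1-count)+2 = (p+p!-2)+2 = p+p!, so i ≠ j+2 fails. So xy^t z = 0^{p+p!} 1^{p+p!-2} ∉ L.
Contradiction. Therefore L is not regular.

0^{p+p!} 1^{p+p!-2}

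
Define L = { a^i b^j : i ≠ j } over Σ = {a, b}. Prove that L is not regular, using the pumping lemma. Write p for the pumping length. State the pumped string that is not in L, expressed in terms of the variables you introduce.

a^{p+p!} b^{p+p!}

Assume L is regular; let p be its pumping constant.
Choose w = a^p b^{p+p!}. Since p ≠ p+p!, w ∈ L; and |w| ≥ p.
By the pumping lemma, w = xyz with |xy| ≤ p and y is nonempty.
Since the first p symbols of w are all a's and |xy| ≤ p, y lies entirely in the leading a-block: y = a^k for some k with 1 ≤ k ≤ p.
Since 1 ≤ k ≤ p, k divides p!; set t = 1 + p!/k. Then xy^t z has p + (p!/k)·k = p + p! copies of a. Now the a-count equals the b-count, so i ≠ j fails. So xy^t z = a^{p+p!} b^{p+p!} ∉ L.
This is a contradiction; hence L is not regular.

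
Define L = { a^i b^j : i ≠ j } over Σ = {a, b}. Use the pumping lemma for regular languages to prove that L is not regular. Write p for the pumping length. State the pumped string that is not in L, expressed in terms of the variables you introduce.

Assume L is regular. Let p be the pumping length given by the pumping lemma.
Choose w = a^p b^{p+p!}. Since p ≠ p+p!, w ∈ L; and |w| ≥ p.
By the pumping lemma, w = xyz with |xy| ≤ p and y is nonempty.
Since the first p symbols of w are all a's and |xy| ≤ p, y lies entirely in the leading a-block: y = a^k for some k with 1 ≤ k ≤ p.
Since 1 ≤ k ≤ p, k divides p!; set t = 1 + p!/k. Then xy^t z has p + (p!/k)·k = p + p! copies of a. Now the a-count equals the b-count, so i ≠ j fails. So xy^t z = a^{p+p!} b^{p+p!} ∉ L.
This contradicts the pumping lemma, so L is not regular.

a^{p+p!} b^{p+p!}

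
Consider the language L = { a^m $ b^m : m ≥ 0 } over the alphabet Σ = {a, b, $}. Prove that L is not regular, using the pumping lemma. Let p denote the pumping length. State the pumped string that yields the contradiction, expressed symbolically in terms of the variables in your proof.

a^{p+k} $ b^p

Suppose for contradiction that L is regular, and let p be the pumping length.
Take w = a^p $ b^p ∈ L with |w| = 2p+1 ≥ p.
By the pumping lemma, w = xyz with |xy| ≤ p and |y| ≥ 1.
Since the first p symbols of w are all a's and |xy| ≤ p, y lies entirely in the leading a-block: y = a^k for some k with 1 ≤ k ≤ p.
Pump with i = 2: xy^2z = a^{p+k} $ b^p, which would require p+k = p. But k ≥ 1, so xy^2z ∉ L.
This contradicts the pumping lemma, so L is not regular.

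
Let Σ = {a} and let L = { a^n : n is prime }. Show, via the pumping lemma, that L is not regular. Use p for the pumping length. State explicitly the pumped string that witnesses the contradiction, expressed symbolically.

Toward a contradiction, assume L is regular with pumping length p.
Let q be a prime with q ≥ p+2 (infinitely many primes exist), and take w = a^q ∈ L with |w| = q ≥ p.
The pumping lemma gives a decomposition w = xyz where |xy| ≤ p and |y| ≥ 1.
Then y = a^k for some k with 1 ≤ k ≤ p.
Since 1 ≤ k ≤ p, |xz| = q-k. Pump with i = q+1: |xy^{q+1}z| = (q-k)+(q+1)k = q+qk = q(1+k), which is composite (both factors ≥ 2). So xy^{q+1}z = a^{q(1+k)} ∉ L.
Contradiction. Therefore L is not regular.

a^{q(1+k)}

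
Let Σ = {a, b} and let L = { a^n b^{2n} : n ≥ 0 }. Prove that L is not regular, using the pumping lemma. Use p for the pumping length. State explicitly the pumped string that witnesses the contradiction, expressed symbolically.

Assume L is regular; let p be its pumping constant.
Choose w = a^p b^{2p}, which is in L with |w| = 3p ≥ p.
By the pumping lemma, w = xyz with |xy| ≤ p and |y| ≥ 1.
Because |xy| ≤ p and w begins with p copies of a, we have y = a^k with 1 ≤ k ≤ p.
Pump with i = 2: xy^2z = a^{p+k} b^{2p}. For this to lie in L we would need 2p = 2(p+k), which forces k = 0. But k ≥ 1, so xy^2z ∉ L.
This is a contradiction; hence L is not regular.

a^{p+k} b^{2p}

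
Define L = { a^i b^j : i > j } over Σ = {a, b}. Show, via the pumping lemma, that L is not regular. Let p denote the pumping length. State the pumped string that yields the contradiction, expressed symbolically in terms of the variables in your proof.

a^{p+1-k} b^p

Assume L is regular. Let p be the pumping length given by the pumping lemma.
Choose w = a^{p+1} b^p ∈ L, with |w| = 2p+1 ≥ p.
Write w = xyz as guaranteed by the lemma, with |xy| ≤ p and |y| ≥ 1.
Since the first p symbols of w are all a's and |xy| ≤ p, y lies entirely in the leading a-block: y = a^k for some k with 1 ≤ k ≤ p.
Consider xy^0z = xz = a^{p+1-k} b^p. Since k ≥ 1, the a-count p+1-k is at most p, so i > j fails; thus xz ∉ L.
This contradicts the pumping lemma, so L is not regular.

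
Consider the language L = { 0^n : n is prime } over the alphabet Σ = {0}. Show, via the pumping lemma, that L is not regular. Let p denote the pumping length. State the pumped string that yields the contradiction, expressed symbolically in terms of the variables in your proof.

0^{q(1+k)}

Toward a contradiction, assume L is regular with pumping length p.
Let q be a prime with q ≥ p+2 (infinitely many primes exist), and take w = 0^q ∈ L with |w| = q ≥ p.
The pumping lemma gives a decomposition w = xyz where |xy| ≤ p and |y| ≥ 1.
Then y = 0^k for some k with 1 ≤ k ≤ p.
Since 1 ≤ k ≤ p, |xz| = q-k. Pump with i = q+1: |xy^{q+1}z| = (q-k)+(q+1)k = q+qk = q(1+k), which is composite (both factors ≥ 2). So xy^{q+1}z = 0^{q(1+k)} ∉ L.
Contradiction. Therefore L is not regular.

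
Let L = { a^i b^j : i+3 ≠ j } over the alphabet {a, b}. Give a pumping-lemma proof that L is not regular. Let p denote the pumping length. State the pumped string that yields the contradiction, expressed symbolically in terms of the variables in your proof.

a^{p+p!} b^{p+p!+3}

Toward a contradiction, assume L is regular with pumping length p.
Choose w = a^p b^{p+p!+3}. Since p ≠ (p+p!+3)-3 = p+p!, w ∈ L; and |w| ≥ p.
Write w = xyz as guaranteed by the lemma, with |xy| ≤ p and y is nonempty.
Because |xy| ≤ p and w begins with p copies of a, we have y = a^k with 1 ≤ k ≤ p.
Since 1 ≤ k ≤ p, k divides p!; set t = 1 + p!/k. Then xy^t z has p + (p!/k)·k = p + p! copies of a. Now the a-count is p+p! and (b-count)-3 = (p+p!+3)-3 = p+p!, so i+3 ≠ j fails. So xy^t z = a^{p+p!} b^{p+p!+3} ∉ L.
Contradiction. Therefore L is not regular.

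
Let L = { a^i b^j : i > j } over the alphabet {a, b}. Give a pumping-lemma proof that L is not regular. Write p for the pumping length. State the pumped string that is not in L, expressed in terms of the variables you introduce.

a^{p+1-k} b^p

Assume L is regular; let p be its pumping constant.
Choose w = a^{p+1} b^p ∈ L, with |w| = 2p+1 ≥ p.
By the pumping lemma, w = xyz with |xy| ≤ p and y is nonempty.
Because |xy| ≤ p and w begins with p copies of a, we have y = a^k with 1 ≤ k ≤ p.
Consider xy^0z = xz = a^{p+1-k} b^p. Since k ≥ 1, the a-count p+1-k is at most p, so i > j fails; thus xz ∉ L.
This is a contradiction; hence L is not regular.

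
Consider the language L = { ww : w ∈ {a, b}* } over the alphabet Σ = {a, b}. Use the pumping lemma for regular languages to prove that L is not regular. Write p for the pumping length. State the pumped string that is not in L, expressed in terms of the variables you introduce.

a^{p+k} b^p a^p b^p

Toward a contradiction, assume L is regular with pumping length p.
Take w = a^p b^p a^p b^p = uu where u = a^pb^p; then w ∈ L and |w| = 4p ≥ p.
Write w = xyz as guaranteed by the lemma, with |xy| ≤ p and |y| > 0.
Because |xy| ≤ p and w begins with p copies of a, we have y = a^k with 1 ≤ k ≤ p.
Pump with i = 2: xy^2z = a^{p+k} b^p a^p b^p, of length 4p+k. Suppose this equals vv. The string starts with a and ends with b, so v does too; thus the boundary between the two copies of v is a b→a transition. There is exactly one such transition, at position 2p+k, so |v| = 2p+k and |vv| = 4p+2k ≠ 4p+k since k ≥ 1. So xy^2z ∉ L.
This contradicts the pumping lemma, so L is not regular.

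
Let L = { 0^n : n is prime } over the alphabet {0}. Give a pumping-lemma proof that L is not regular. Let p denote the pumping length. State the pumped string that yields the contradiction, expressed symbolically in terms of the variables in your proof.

0^{q(1+k)}

Assume L is regular; let p be its pumping constant.
Let q be a prime with q ≥ p+2 (infinitely many primes exist), and take w = 0^q ∈ L with |w| = q ≥ p.
Write w = xyz as guaranteed by the lemma, with |xy| ≤ p and y is nonempty.
Then y = 0^k for some k with 1 ≤ k ≤ p.
Since 1 ≤ k ≤ p, |xz| = q-k. Pump with i = q+1: |xy^{q+1}z| = (q-k)+(q+1)k = q+qk = q(1+k), which is composite (both factors ≥ 2). So xy^{q+1}z = 0^{q(1+k)} ∉ L.
This contradicts the pumping lemma, so L is not regular.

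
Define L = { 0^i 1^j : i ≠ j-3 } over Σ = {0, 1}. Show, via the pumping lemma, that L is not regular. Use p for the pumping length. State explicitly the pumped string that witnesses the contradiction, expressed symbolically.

Suppose for contradiction that L is regular, and let p be the pumping length.
Choose w = 0^p 1^{p+p!+3}. Since p ≠ (p+p!+3)-3 = p+p!, w ∈ L; and |w| ≥ p.
By the pumping lemma, w = xyz with |xy| ≤ p and |y| > 0.
Since the first p symbols of w are all 0's and |xy| ≤ p, y lies entirely in the leading 0-block: y = 0^k for some k with 1 ≤ k ≤ p.
Since 1 ≤ k ≤ p, k divides p!; set t = 1 + p!/k. Then xy^t z has p + (p!/k)·k = p + p! copies of 0. Now the 0-count is p+p! and (1-count)-3 = (p+p!+3)-3 = p+p!, so i ≠ j-3 fails. So xy^t z = 0^{p+p!} 1^{p+p!+3} ∉ L.
This is a contradiction; hence L is not regular.

0^{p+p!} 1^{p+p!+3}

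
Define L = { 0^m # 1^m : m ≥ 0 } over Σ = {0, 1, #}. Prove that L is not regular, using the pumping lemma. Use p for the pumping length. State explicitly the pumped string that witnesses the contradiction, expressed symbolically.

Suppose for contradiction that L is regular, and let p be the pumping length.
Take w = 0^p # 1^p ∈ L with |w| = 2p+1 ≥ p.
The pumping lemma gives a decomposition w = xyz where |xy| ≤ p and y is nonempty.
Since the first p symbols of w are all 0's and |xy| ≤ p, y lies entirely in the leading 0-block: y = 0^k for some k with 1 ≤ k ≤ p.
Pump with i = 2: xy^2z = 0^{p+k} # 1^p, which would require p+k = p. But k ≥ 1, so xy^2z ∉ L.
This contradicts the pumping lemma, so L is not regular.

0^{p+k} # 1^p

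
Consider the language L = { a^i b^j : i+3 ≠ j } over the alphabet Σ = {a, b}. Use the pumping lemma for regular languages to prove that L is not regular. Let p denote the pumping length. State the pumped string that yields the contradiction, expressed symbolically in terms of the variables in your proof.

Suppose for contradiction that L is regular, and let p be the pumping length.
Choose w = a^p b^{p+p!+3}. Since p ≠ (p+p!+3)-3 = p+p!, w ∈ L; and |w| ≥ p.
The pumping lemma gives a decomposition w = xyz where |xy| ≤ p and |y| ≥ 1.
The first p characters of w are a's, so xy (and hence y) consists only of a's. Write y = a^k, 1 ≤ k ≤ p.
Since 1 ≤ k ≤ p, k divides p!; set t = 1 + p!/k. Then xy^t z has p + (p!/k)·k = p + p! copies of a. Now the a-count is p+p! and (b-count)-3 = (p+p!+3)-3 = p+p!, so i+3 ≠ j fails. So xy^t z = a^{p+p!} b^{p+p!+3} ∉ L.
This contradicts the pumping lemma, so L is not regular.

a^{p+p!} b^{p+p!+3}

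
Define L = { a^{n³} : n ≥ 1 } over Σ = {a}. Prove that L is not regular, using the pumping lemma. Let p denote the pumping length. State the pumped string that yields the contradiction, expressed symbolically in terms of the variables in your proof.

Toward a contradiction, assume L is regular with pumping length p.
Take w = a^{p³} ∈ L with |w| = p³ ≥ p.
By the pumping lemma, w = xyz with |xy| ≤ p and |y| ≥ 1.
Then y = a^k for some k with 1 ≤ k ≤ p.
Pump with i = 2: xy^2z = a^{p³+k}. Since 1 ≤ k ≤ p, p³ < p³+k ≤ p³+p < p³+3p²+3p+1 = (p+1)³, so p³+k is not a perfect cube. So xy^2z ∉ L.
This contradicts the pumping lemma, so L is not regular.

a^{p³+k}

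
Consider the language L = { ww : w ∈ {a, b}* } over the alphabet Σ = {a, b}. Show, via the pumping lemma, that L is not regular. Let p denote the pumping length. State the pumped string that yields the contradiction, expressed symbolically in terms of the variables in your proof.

a^{p+k} b^p a^p b^p

Toward a contradiction, assume L is regular with pumping length p.
Take w = a^p b^p a^p b^p = uu where u = a^pb^p; then w ∈ L and |w| = 4p ≥ p.
Write w = xyz as guaranteed by the lemma, with |xy| ≤ p and |y| ≥ 1.
Since the first p symbols of w are all a's and |xy| ≤ p, y lies entirely in the leading a-block: y = a^k for some k with 1 ≤ k ≤ p.
Pump with i = 2: xy^2z = a^{p+k} b^p a^p b^p, of length 4p+k. Suppose this equals vv. The string starts with a and ends with b, so v does too; thus the boundary between the two copies of v is a b→a transition. There is exactly one such transition, at position 2p+k, so |v| = 2p+k and |vv| = 4p+2k ≠ 4p+k since k ≥ 1. So xy^2z ∉ L.
Contradiction. Therefore L is not regular.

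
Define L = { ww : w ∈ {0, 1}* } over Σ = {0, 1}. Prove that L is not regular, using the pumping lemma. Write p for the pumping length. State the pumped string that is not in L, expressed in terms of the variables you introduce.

Toward a contradiction, assume L is regular with pumping length p.
Take w = 0^p 1^p 0^p 1^p = uu where u = 0^p1^p; then w ∈ L and |w| = 4p ≥ p.
Write w = xyz as guaranteed by the lemma, with |xy| ≤ p and y is nonempty.
Since the first p symbols of w are all 0's and |xy| ≤ p, y lies entirely in the leading 0-block: y = 0^k for some k with 1 ≤ k ≤ p.
Pump with i = 2: xy^2z = 0^{p+k} 1^p 0^p 1^p, of length 4p+k. Suppose this equals vv. The string starts with 0 and ends with 1, so v does too; thus the boundary between the two copies of v is a 1→0 transition. There is exactly one such transition, at position 2p+k, so |v| = 2p+k and |vv| = 4p+2k ≠ 4p+k since k ≥ 1. So xy^2z ∉ L.
Contradiction. Therefore L is not regular.

0^{p+k} 1^p 0^p 1^p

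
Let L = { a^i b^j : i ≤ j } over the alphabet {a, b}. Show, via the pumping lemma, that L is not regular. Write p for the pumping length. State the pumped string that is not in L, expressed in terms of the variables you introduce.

Suppose for contradiction that L is regular, and let p be the pumping length.
Choose w = a^p b^p ∈ L, with |w| = 2p ≥ p.
The pumping lemma gives a decomposition w = xyz where |xy| ≤ p and y is nonempty.
The first p characters of w are a's, so xy (and hence y) consists only of a's. Write y = a^k, 1 ≤ k ≤ p.
Consider xy^2z = a^{p+k} b^p. Since k ≥ 1, the a-count p+k exceeds the b-count p, so i ≤ j fails; thus xy^2z ∉ L.
This contradicts the pumping lemma, so L is not regular.

a^{p+k} b^p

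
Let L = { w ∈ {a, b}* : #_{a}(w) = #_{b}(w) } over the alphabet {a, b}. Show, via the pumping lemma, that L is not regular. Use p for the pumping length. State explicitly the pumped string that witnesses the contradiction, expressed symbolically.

Suppose for contradiction that L is regular, and let p be the pumping length.
Choose w = a^p b^p ∈ L with |w| = 2p ≥ p.
By the pumping lemma, w = xyz with |xy| ≤ p and y is nonempty.
Because |xy| ≤ p and w begins with p copies of a, we have y = a^k with 1 ≤ k ≤ p.
Pump with i = 2: xy^2z = a^{p+k} b^p has p+k occurrences of a but only p of b. Since k ≥ 1 the counts differ, so xy^2z ∉ L.
This contradicts the pumping lemma, so L is not regular.

a^{p+k} b^p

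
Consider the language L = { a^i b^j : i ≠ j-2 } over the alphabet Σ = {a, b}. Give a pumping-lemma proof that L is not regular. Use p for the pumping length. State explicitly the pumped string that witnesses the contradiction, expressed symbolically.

a^{p+p!} b^{p+p!+2}

Toward a contradiction, assume L is regular with pumping length p.
Choose w = a^p b^{p+p!+2}. Since p ≠ (p+p!+2)-2 = p+p!, w ∈ L; and |w| ≥ p.
The pumping lemma gives a decomposition w = xyz where |xy| ≤ p and |y| ≥ 1.
Because |xy| ≤ p and w begins with p copies of a, we have y = a^k with 1 ≤ k ≤ p.
Since 1 ≤ k ≤ p, k divides p!; set t = 1 + p!/k. Then xy^t z has p + (p!/k)·k = p + p! copies of a. Now the a-count is p+p! and (b-count)-2 = (p+p!+2)-2 = p+p!, so i ≠ j-2 fails. So xy^t z = a^{p+p!} b^{p+p!+2} ∉ L.
This contradicts the pumping lemma, so L is not regular.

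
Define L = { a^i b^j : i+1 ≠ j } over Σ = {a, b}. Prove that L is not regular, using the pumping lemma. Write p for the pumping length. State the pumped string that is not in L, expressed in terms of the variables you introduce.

a^{p+p!} b^{p+p!+1}

Assume L is regular; let p be its pumping constant.
Choose w = a^p b^{p+p!+1}. Since p ≠ (p+p!+1)-1 = p+p!, w ∈ L; and |w| ≥ p.
By the pumping lemma, w = xyz with |xy| ≤ p and |y| ≥ 1.
Because |xy| ≤ p and w begins with p copies of a, we have y = a^k with 1 ≤ k ≤ p.
Since 1 ≤ k ≤ p, k divides p!; set t = 1 + p!/k. Then xy^t z has p + (p!/k)·k = p + p! copies of a. Now the a-count is p+p! and (b-count)-1 = (p+p!+1)-1 = p+p!, so i+1 ≠ j fails. So xy^t z = a^{p+p!} b^{p+p!+1} ∉ L.
This is a contradiction; hence L is not regular.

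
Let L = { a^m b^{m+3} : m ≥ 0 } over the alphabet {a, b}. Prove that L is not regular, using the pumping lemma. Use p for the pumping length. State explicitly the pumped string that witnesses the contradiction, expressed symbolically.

a^{p+k} b^{p+3}

Suppose for contradiction that L is regular, and let p be the pumping length.
Take w = a^p b^{p+3}. Then w ∈ L and |w| = 2p+3 ≥ p.
The pumping lemma gives a decomposition w = xyz where |xy| ≤ p and |y| > 0.
The first p characters of w are a's, so xy (and hence y) consists only of a's. Write y = a^k, 1 ≤ k ≤ p.
Pump with i = 2: xy^2z = a^{p+k} b^{p+3}. For this to lie in L we would need p+3 = (p+k)+3, which forces k = 0. But k ≥ 1, so xy^2z ∉ L.
Contradiction. Therefore L is not regular.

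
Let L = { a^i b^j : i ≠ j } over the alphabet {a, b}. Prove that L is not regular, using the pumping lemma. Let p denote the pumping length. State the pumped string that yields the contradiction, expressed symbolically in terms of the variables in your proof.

Suppose for contradiction that L is regular, and let p be the pumping length.
Choose w = a^p b^{p+p!}. Since p ≠ p+p!, w ∈ L; and |w| ≥ p.
By the pumping lemma, w = xyz with |xy| ≤ p and y is nonempty.
The first p characters of w are a's, so xy (and hence y) consists only of a's. Write y = a^k, 1 ≤ k ≤ p.
Since 1 ≤ k ≤ p, k divides p!; set t = 1 + p!/k. Then xy^t z has p + (p!/k)·k = p + p! copies of a. Now the a-count equals the b-count, so i ≠ j fails. So xy^t z = a^{p+p!} b^{p+p!} ∉ L.
This is a contradiction; hence L is not regular.

a^{p+p!} b^{p+p!}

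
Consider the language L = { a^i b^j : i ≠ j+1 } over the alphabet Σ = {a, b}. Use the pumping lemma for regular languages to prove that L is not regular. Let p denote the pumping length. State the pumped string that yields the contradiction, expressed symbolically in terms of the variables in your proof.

a^{p+p!} b^{p+p!-1}

Toward a contradiction, assume L is regular with pumping length p.
Choose w = a^p b^{p+p!-1}. Since p ≠ (p+p!-1)+1 = p+p!, w ∈ L; and |w| ≥ p.
The pumping lemma gives a decomposition w = xyz where |xy| ≤ p and |y| ≥ 1.
Since the first p symbols of w are all a's and |xy| ≤ p, y lies entirely in the leading a-block: y = a^k for some k with 1 ≤ k ≤ p.
Since 1 ≤ k ≤ p, k divides p!; set t = 1 + p!/k. Then xy^t z has p + (p!/k)·k = p + p! copies of a. Now the a-count is p+p! and (b-count)+1 = (p+p!-1)+1 = p+p!, so i ≠ j+1 fails. So xy^t z = a^{p+p!} b^{p+p!-1} ∉ L.
This is a contradiction; hence L is not regular.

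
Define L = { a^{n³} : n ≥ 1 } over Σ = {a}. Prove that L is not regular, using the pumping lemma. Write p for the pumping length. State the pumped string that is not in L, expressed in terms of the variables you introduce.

Toward a contradiction, assume L is regular with pumping length p.
Take w = a^{p³} ∈ L with |w| = p³ ≥ p.
The pumping lemma gives a decomposition w = xyz where |xy| ≤ p and |y| ≥ 1.
Then y = a^k for some k with 1 ≤ k ≤ p.
Pump with i = 2: xy^2z = a^{p³+k}. Since 1 ≤ k ≤ p, p³ < p³+k ≤ p³+p < p³+3p²+3p+1 = (p+1)³, so p³+k is not a perfect cube. So xy^2z ∉ L.
Contradiction. Therefore L is not regular.

a^{p³+k}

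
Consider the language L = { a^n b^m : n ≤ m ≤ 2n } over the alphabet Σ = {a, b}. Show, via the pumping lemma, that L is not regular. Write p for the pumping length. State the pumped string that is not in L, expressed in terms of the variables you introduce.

Toward a contradiction, assume L is regular with pumping length p.
Take w = a^p b^p ∈ L (since p ≤ p ≤ 2p), with |w| = 2p ≥ p.
Write w = xyz as guaranteed by the lemma, with |xy| ≤ p and y is nonempty.
The first p characters of w are a's, so xy (and hence y) consists only of a's. Write y = a^k, 1 ≤ k ≤ p.
Pump with i = 2: xy^2z = a^{p+k} b^p. Now n = p+k > p = m, so the condition n ≤ m fails. Thus xy^2z ∉ L.
Contradiction. Therefore L is not regular.

a^{p+k} b^p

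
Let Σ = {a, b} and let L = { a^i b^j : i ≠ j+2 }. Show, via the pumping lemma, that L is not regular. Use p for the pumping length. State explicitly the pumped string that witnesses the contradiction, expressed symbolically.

a^{p+p!} b^{p+p!-2}

Assume L is regular. Let p be the pumping length given by the pumping lemma.
Choose w = a^p b^{p+p!-2}. Since p ≠ (p+p!-2)+2 = p+p!, w ∈ L; and |w| ≥ p.
By the pumping lemma, w = xyz with |xy| ≤ p and |y| > 0.
The first p characters of w are a's, so xy (and hence y) consists only of a's. Write y = a^k, 1 ≤ k ≤ p.
Since 1 ≤ k ≤ p, k divides p!; set t = 1 + p!/k. Then xy^t z has p + (p!/k)·k = p + p! copies of a. Now the a-count is p+p! and (b-count)+2 = (p+p!-2)+2 = p+p!, so i ≠ j+2 fails. So xy^t z = a^{p+p!} b^{p+p!-2} ∉ L.
This contradicts the pumping lemma, so L is not regular.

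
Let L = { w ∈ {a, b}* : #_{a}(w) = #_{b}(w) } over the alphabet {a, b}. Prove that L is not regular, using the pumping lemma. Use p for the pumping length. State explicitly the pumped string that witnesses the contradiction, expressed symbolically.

a^{p+k} b^p

Suppose for contradiction that L is regular, and let p be the pumping length.
Choose w = a^p b^p ∈ L with |w| = 2p ≥ p.
Write w = xyz as guaranteed by the lemma, with |xy| ≤ p and y is nonempty.
Because |xy| ≤ p and w begins with p copies of a, we have y = a^k with 1 ≤ k ≤ p.
Pump with i = 2: xy^2z = a^{p+k} b^p has p+k occurrences of a but only p of b. Since k ≥ 1 the counts differ, so xy^2z ∉ L.
This is a contradiction; hence L is not regular.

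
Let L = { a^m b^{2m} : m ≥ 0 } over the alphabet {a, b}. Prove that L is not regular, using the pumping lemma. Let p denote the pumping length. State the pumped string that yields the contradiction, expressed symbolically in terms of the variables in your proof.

Assume L is regular; let p be its pumping constant.
Choose w = a^p b^{2p}, which is in L with |w| = 3p ≥ p.
The pumping lemma gives a decomposition w = xyz where |xy| ≤ p and |y| > 0.
The first p characters of w are a's, so xy (and hence y) consists only of a's. Write y = a^k, 1 ≤ k ≤ p.
Pump with i = 2: xy^2z = a^{p+k} b^{2p}. For this to lie in L we would need 2p = 2(p+k), which forces k = 0. But k ≥ 1, so xy^2z ∉ L.
This contradicts the pumping lemma, so L is not regular.

a^{p+k} b^{2p}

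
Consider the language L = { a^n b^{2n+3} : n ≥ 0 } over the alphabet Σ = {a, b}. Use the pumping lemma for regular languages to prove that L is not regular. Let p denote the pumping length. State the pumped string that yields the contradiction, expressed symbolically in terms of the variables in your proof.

Assume L is regular. Let p be the pumping length given by the pumping lemma.
Let w = a^p b^{2p+3} ∈ L; note |w| = 3p+3 ≥ p.
The pumping lemma gives a decomposition w = xyz where |xy| ≤ p and |y| ≥ 1.
The first p characters of w are a's, so xy (and hence y) consists only of a's. Write y = a^k, 1 ≤ k ≤ p.
Pump with i = 2: xy^2z = a^{p+k} b^{2p+3}. For this to lie in L we would need 2p+3 = 2(p+k)+3, which forces k = 0. But k ≥ 1, so xy^2z ∉ L.
This is a contradiction; hence L is not regular.

a^{p+k} b^{2p+3}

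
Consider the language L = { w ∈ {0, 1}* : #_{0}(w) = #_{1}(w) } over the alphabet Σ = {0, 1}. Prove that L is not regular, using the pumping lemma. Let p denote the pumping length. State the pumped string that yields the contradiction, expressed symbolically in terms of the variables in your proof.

0^{p+k} 1^p

Assume L is regular. Let p be the pumping length given by the pumping lemma.
Choose w = 0^p 1^p ∈ L with |w| = 2p ≥ p.
Write w = xyz as guaranteed by the lemma, with |xy| ≤ p and |y| ≥ 1.
Since the first p symbols of w are all 0's and |xy| ≤ p, y lies entirely in the leading 0-block: y = 0^k for some k with 1 ≤ k ≤ p.
Pump with i = 2: xy^2z = 0^{p+k} 1^p has p+k occurrences of 0 but only p of 1. Since k ≥ 1 the counts differ, so xy^2z ∉ L.
This contradicts the pumping lemma, so L is not regular.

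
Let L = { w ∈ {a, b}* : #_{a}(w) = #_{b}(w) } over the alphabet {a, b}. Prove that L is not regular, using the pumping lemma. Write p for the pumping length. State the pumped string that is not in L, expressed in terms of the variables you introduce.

a^{p+k} b^p

Suppose for contradiction that L is regular, and let p be the pumping length.
Choose w = a^p b^p ∈ L with |w| = 2p ≥ p.
Write w = xyz as guaranteed by the lemma, with |xy| ≤ p and y is nonempty.
The first p characters of w are a's, so xy (and hence y) consists only of a's. Write y = a^k, 1 ≤ k ≤ p.
Pump with i = 2: xy^2z = a^{p+k} b^p has p+k occurrences of a but only p of b. Since k ≥ 1 the counts differ, so xy^2z ∉ L.
Contradiction. Therefore L is not regular.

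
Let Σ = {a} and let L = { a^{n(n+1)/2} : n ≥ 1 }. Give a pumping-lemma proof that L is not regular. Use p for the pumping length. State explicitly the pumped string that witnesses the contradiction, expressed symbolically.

a^{p(p+1)/2+k}

Suppose for contradiction that L is regular, and let p be the pumping length.
Take w = a^{p(p+1)/2} ∈ L with |w| = p(p+1)/2 ≥ p.
The pumping lemma gives a decomposition w = xyz where |xy| ≤ p and y is nonempty.
Then y = a^k for some k with 1 ≤ k ≤ p.
Pump with i = 2: xy^2z = a^{p(p+1)/2+k}. Since 1 ≤ k ≤ p, p(p+1)/2 < p(p+1)/2+k ≤ p(p+1)/2+p < (p+1)(p+2)/2, so p(p+1)/2+k is strictly between consecutive triangular numbers. So xy^2z ∉ L.
Contradiction. Therefore L is not regular.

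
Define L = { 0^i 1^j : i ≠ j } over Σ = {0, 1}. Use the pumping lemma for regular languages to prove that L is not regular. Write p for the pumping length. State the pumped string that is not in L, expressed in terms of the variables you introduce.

0^{p+p!} 1^{p+p!}

Assume L is regular. Let p be the pumping length given by the pumping lemma.
Choose w = 0^p 1^{p+p!}. Since p ≠ p+p!, w ∈ L; and |w| ≥ p.
By the pumping lemma, w = xyz with |xy| ≤ p and y is nonempty.
The first p characters of w are 0's, so xy (and hence y) consists only of 0's. Write y = 0^k, 1 ≤ k ≤ p.
Since 1 ≤ k ≤ p, k divides p!; set t = 1 + p!/k. Then xy^t z has p + (p!/k)·k = p + p! copies of 0. Now the 0-count equals the 1-count, so i ≠ j fails. So xy^t z = 0^{p+p!} 1^{p+p!} ∉ L.
This is a contradiction; hence L is not regular.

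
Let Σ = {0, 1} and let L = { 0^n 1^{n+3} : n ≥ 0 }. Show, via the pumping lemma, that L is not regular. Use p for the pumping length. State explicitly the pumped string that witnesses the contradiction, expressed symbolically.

0^{p+k} 1^{p+3}

Assume L is regular; let p be its pumping constant.
Take w = 0^p 1^{p+3}. Then w ∈ L and |w| = 2p+3 ≥ p.
By the pumping lemma, w = xyz with |xy| ≤ p and |y| ≥ 1.
Because |xy| ≤ p and w begins with p copies of 0, we have y = 0^k with 1 ≤ k ≤ p.
Pump with i = 2: xy^2z = 0^{p+k} 1^{p+3}. For this to lie in L we would need p+3 = (p+k)+3, which forces k = 0. But k ≥ 1, so xy^2z ∉ L.
This contradicts the pumping lemma, so L is not regular.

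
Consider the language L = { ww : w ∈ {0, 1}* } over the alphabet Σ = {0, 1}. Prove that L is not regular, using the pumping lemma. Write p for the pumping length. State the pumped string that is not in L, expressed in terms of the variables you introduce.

Assume L is regular. Let p be the pumping length given by the pumping lemma.
Take w = 0^p 1^p 0^p 1^p = uu where u = 0^p1^p; then w ∈ L and |w| = 4p ≥ p.
Write w = xyz as guaranteed by the lemma, with |xy| ≤ p and |y| > 0.
The first p characters of w are 0's, so xy (and hence y) consists only of 0's. Write y = 0^k, 1 ≤ k ≤ p.
Pump with i = 2: xy^2z = 0^{p+k} 1^p 0^p 1^p, of length 4p+k. Suppose this equals vv. The string starts with 0 and ends with 1, so v does too; thus the boundary between the two copies of v is a 1→0 transition. There is exactly one such transition, at position 2p+k, so |v| = 2p+k and |vv| = 4p+2k ≠ 4p+k since k ≥ 1. So xy^2z ∉ L.
This is a contradiction; hence L is not regular.

0^{p+k} 1^p 0^p 1^p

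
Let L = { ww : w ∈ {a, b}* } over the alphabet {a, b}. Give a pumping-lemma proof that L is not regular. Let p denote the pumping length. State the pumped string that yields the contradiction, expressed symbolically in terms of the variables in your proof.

a^{p+k} b^p a^p b^p

Suppose for contradiction that L is regular, and let p be the pumping length.
Take w = a^p b^p a^p b^p = uu where u = a^pb^p; then w ∈ L and |w| = 4p ≥ p.
By the pumping lemma, w = xyz with |xy| ≤ p and |y| ≥ 1.
Because |xy| ≤ p and w begins with p copies of a, we have y = a^k with 1 ≤ k ≤ p.
Pump with i = 2: xy^2z = a^{p+k} b^p a^p b^p, of length 4p+k. Suppose this equals vv. The string starts with a and ends with b, so v does too; thus the boundary between the two copies of v is a b→a transition. There is exactly one such transition, at position 2p+k, so |v| = 2p+k and |vv| = 4p+2k ≠ 4p+k since k ≥ 1. So xy^2z ∉ L.
This contradicts the pumping lemma, so L is not regular.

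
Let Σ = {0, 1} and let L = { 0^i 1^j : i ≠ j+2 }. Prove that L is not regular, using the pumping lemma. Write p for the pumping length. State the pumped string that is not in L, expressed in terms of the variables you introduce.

Toward a contradiction, assume L is regular with pumping length p.
Choose w = 0^p 1^{p+p!-2}. Since p ≠ (p+p!-2)+2 = p+p!, w ∈ L; and |w| ≥ p.
By the pumping lemma, w = xyz with |xy| ≤ p and |y| > 0.
Because |xy| ≤ p and w begins with p copies of 0, we have y = 0^k with 1 ≤ k ≤ p.
Since 1 ≤ k ≤ p, k divides p!; set t = 1 + p!/k. Then xy^t z has p + (p!/k)·k = p + p! copies of 0. Now the 0-count is p+p! and (1-count)+2 = (p+p!-2)+2 = p+p!, so i ≠ j+2 fails. So xy^t z = 0^{p+p!} 1^{p+p!-2} ∉ L.
Contradiction. Therefore L is not regular.

0^{p+p!} 1^{p+p!-2}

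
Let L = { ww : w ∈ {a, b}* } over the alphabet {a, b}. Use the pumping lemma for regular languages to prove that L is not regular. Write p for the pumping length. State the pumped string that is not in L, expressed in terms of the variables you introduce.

a^{p+k} b^p a^p b^p

Assume L is regular; let p be its pumping constant.
Take w = a^p b^p a^p b^p = uu where u = a^pb^p; then w ∈ L and |w| = 4p ≥ p.
Write w = xyz as guaranteed by the lemma, with |xy| ≤ p and y is nonempty.
Because |xy| ≤ p and w begins with p copies of a, we have y = a^k with 1 ≤ k ≤ p.
Pump with i = 2: xy^2z = a^{p+k} b^p a^p b^p, of length 4p+k. Suppose this equals vv. The string starts with a and ends with b, so v does too; thus the boundary between the two copies of v is a b→a transition. There is exactly one such transition, at position 2p+k, so |v| = 2p+k and |vv| = 4p+2k ≠ 4p+k since k ≥ 1. So xy^2z ∉ L.
This contradicts the pumping lemma, so L is not regular.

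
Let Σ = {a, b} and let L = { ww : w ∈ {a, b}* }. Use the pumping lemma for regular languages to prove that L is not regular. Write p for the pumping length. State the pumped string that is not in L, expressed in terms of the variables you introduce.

Suppose for contradiction that L is regular, and let p be the pumping length.
Take w = a^p b^p a^p b^p = uu where u = a^pb^p; then w ∈ L and |w| = 4p ≥ p.
By the pumping lemma, w = xyz with |xy| ≤ p and |y| > 0.
The first p characters of w are a's, so xy (and hence y) consists only of a's. Write y = a^k, 1 ≤ k ≤ p.
Pump with i = 2: xy^2z = a^{p+k} b^p a^p b^p, of length 4p+k. Suppose this equals vv. The string starts with a and ends with b, so v does too; thus the boundary between the two copies of v is a b→a transition. There is exactly one such transition, at position 2p+k, so |v| = 2p+k and |vv| = 4p+2k ≠ 4p+k since k ≥ 1. So xy^2z ∉ L.
Contradiction. Therefore L is not regular.

a^{p+k} b^p a^p b^p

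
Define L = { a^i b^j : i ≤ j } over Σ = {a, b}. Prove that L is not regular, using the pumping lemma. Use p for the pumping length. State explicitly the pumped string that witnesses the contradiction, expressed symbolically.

Suppose for contradiction that L is regular, and let p be the pumping length.
Choose w = a^p b^p ∈ L, with |w| = 2p ≥ p.
By the pumping lemma, w = xyz with |xy| ≤ p and |y| > 0.
Because |xy| ≤ p and w begins with p copies of a, we have y = a^k with 1 ≤ k ≤ p.
Consider xy^2z = a^{p+k} b^p. Since k ≥ 1, the a-count p+k exceeds the b-count p, so i ≤ j fails; thus xy^2z ∉ L.
This contradicts the pumping lemma, so L is not regular.

a^{p+k} b^p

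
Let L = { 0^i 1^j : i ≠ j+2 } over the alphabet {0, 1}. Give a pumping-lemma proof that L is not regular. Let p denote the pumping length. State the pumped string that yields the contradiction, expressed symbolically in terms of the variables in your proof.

Toward a contradiction, assume L is regular with pumping length p.
Choose w = 0^p 1^{p+p!-2}. Since p ≠ (p+p!-2)+2 = p+p!, w ∈ L; and |w| ≥ p.
By the pumping lemma, w = xyz with |xy| ≤ p and |y| ≥ 1.
Since the first p symbols of w are all 0's and |xy| ≤ p, y lies entirely in the leading 0-block: y = 0^k for some k with 1 ≤ k ≤ p.
Since 1 ≤ k ≤ p, k divides p!; set t = 1 + p!/k. Then xy^t z has p + (p!/k)·k = p + p! copies of 0. Now the 0-count is p+p! and (1-count)+2 = (p+p!-2)+2 = p+p!, so i ≠ j+2 fails. So xy^t z = 0^{p+p!} 1^{p+p!-2} ∉ L.
This is a contradiction; hence L is not regular.

0^{p+p!} 1^{p+p!-2}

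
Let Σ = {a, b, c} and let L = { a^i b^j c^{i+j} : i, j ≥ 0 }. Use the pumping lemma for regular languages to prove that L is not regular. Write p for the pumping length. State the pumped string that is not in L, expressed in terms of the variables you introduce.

a^{p+k} b^p c^{2p}

Assume L is regular. Let p be the pumping length given by the pumping lemma.
Take w = a^p b^p c^{2p} ∈ L (with i=j=p, i+j=2p), |w| = 4p ≥ p.
The pumping lemma gives a decomposition w = xyz where |xy| ≤ p and |y| > 0.
The first p characters of w are a's, so xy (and hence y) consists only of a's. Write y = a^k, 1 ≤ k ≤ p.
Consider xy^2z = a^{p+k} b^p c^{2p}. Now the a- and b-counts sum to 2p+k, but the c-count is 2p ≠ 2p+k. So xy^2z ∉ L.
This is a contradiction; hence L is not regular.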